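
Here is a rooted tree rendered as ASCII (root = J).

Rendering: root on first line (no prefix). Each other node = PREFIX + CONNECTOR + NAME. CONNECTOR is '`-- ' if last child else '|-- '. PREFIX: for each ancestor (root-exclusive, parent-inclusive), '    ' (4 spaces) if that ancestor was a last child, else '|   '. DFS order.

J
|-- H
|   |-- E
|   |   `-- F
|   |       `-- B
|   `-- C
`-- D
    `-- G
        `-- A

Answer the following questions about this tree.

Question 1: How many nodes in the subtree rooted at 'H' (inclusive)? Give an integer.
Answer: 5

Derivation:
Subtree rooted at H contains: B, C, E, F, H
Count = 5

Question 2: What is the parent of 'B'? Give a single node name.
Answer: F

Derivation:
Scan adjacency: B appears as child of F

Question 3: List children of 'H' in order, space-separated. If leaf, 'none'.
Node H's children (from adjacency): E, C

Answer: E C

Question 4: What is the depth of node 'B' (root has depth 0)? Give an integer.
Answer: 4

Derivation:
Path from root to B: J -> H -> E -> F -> B
Depth = number of edges = 4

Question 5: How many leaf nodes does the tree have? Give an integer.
Answer: 3

Derivation:
Leaves (nodes with no children): A, B, C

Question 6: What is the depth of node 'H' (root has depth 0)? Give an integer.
Path from root to H: J -> H
Depth = number of edges = 1

Answer: 1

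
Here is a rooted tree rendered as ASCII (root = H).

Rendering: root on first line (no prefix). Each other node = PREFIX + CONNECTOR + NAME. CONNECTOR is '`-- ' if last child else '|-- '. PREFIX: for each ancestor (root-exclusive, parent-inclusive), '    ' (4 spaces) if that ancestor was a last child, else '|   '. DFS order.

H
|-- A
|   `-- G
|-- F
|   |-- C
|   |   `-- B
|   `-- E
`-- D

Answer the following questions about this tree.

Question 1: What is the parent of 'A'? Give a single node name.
Scan adjacency: A appears as child of H

Answer: H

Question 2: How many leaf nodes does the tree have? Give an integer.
Leaves (nodes with no children): B, D, E, G

Answer: 4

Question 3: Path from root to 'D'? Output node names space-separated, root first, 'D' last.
Walk down from root: H -> D

Answer: H D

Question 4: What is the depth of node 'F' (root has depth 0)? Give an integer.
Path from root to F: H -> F
Depth = number of edges = 1

Answer: 1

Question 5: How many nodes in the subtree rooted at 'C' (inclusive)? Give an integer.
Subtree rooted at C contains: B, C
Count = 2

Answer: 2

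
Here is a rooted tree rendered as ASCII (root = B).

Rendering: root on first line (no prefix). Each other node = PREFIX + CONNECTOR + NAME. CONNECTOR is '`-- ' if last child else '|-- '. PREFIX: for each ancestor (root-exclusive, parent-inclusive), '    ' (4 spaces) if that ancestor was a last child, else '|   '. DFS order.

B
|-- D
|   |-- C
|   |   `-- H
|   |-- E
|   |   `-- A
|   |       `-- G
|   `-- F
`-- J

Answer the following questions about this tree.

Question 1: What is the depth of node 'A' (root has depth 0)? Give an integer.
Answer: 3

Derivation:
Path from root to A: B -> D -> E -> A
Depth = number of edges = 3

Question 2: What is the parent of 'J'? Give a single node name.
Scan adjacency: J appears as child of B

Answer: B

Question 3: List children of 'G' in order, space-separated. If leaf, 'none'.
Node G's children (from adjacency): (leaf)

Answer: none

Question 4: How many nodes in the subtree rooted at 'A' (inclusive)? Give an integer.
Subtree rooted at A contains: A, G
Count = 2

Answer: 2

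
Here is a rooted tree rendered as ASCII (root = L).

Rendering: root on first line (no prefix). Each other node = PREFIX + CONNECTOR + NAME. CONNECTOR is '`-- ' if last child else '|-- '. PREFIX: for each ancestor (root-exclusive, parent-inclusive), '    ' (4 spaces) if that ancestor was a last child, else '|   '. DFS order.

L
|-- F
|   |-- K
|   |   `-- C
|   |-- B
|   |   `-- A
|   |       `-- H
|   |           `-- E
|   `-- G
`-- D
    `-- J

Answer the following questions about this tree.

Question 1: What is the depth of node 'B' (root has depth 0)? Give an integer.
Answer: 2

Derivation:
Path from root to B: L -> F -> B
Depth = number of edges = 2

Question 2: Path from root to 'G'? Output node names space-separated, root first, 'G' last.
Walk down from root: L -> F -> G

Answer: L F G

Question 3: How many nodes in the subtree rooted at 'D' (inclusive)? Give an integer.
Subtree rooted at D contains: D, J
Count = 2

Answer: 2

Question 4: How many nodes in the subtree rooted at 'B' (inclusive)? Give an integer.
Subtree rooted at B contains: A, B, E, H
Count = 4

Answer: 4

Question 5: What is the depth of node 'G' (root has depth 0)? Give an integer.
Path from root to G: L -> F -> G
Depth = number of edges = 2

Answer: 2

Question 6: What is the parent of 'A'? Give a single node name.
Answer: B

Derivation:
Scan adjacency: A appears as child of B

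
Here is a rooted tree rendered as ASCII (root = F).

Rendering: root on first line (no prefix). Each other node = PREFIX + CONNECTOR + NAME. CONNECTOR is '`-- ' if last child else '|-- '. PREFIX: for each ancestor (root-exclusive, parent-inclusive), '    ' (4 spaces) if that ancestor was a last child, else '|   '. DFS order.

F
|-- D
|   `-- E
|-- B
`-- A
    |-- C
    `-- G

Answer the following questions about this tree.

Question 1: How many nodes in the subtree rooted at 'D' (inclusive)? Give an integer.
Answer: 2

Derivation:
Subtree rooted at D contains: D, E
Count = 2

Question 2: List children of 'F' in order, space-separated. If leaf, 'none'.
Answer: D B A

Derivation:
Node F's children (from adjacency): D, B, A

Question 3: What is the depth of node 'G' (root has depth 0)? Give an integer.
Answer: 2

Derivation:
Path from root to G: F -> A -> G
Depth = number of edges = 2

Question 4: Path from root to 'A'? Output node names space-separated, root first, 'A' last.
Answer: F A

Derivation:
Walk down from root: F -> A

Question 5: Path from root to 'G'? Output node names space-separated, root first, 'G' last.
Answer: F A G

Derivation:
Walk down from root: F -> A -> G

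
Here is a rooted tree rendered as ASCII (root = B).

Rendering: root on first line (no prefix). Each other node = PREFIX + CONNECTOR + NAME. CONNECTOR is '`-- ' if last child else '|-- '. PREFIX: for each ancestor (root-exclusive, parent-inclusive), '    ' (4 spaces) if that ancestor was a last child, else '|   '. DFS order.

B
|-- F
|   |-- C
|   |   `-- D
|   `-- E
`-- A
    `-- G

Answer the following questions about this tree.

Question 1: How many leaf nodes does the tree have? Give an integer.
Leaves (nodes with no children): D, E, G

Answer: 3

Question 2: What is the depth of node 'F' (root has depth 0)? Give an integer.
Answer: 1

Derivation:
Path from root to F: B -> F
Depth = number of edges = 1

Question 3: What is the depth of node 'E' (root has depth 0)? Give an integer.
Answer: 2

Derivation:
Path from root to E: B -> F -> E
Depth = number of edges = 2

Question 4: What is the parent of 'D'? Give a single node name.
Answer: C

Derivation:
Scan adjacency: D appears as child of C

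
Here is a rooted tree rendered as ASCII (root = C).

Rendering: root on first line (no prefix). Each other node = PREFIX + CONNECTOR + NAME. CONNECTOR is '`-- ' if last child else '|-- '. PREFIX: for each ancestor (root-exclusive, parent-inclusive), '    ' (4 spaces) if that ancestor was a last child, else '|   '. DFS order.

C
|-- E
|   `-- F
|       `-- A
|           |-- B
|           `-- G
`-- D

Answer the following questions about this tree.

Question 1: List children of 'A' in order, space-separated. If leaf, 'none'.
Answer: B G

Derivation:
Node A's children (from adjacency): B, G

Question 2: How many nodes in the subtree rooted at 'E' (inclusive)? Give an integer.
Subtree rooted at E contains: A, B, E, F, G
Count = 5

Answer: 5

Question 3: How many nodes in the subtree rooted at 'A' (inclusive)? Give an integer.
Answer: 3

Derivation:
Subtree rooted at A contains: A, B, G
Count = 3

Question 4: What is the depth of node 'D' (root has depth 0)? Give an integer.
Path from root to D: C -> D
Depth = number of edges = 1

Answer: 1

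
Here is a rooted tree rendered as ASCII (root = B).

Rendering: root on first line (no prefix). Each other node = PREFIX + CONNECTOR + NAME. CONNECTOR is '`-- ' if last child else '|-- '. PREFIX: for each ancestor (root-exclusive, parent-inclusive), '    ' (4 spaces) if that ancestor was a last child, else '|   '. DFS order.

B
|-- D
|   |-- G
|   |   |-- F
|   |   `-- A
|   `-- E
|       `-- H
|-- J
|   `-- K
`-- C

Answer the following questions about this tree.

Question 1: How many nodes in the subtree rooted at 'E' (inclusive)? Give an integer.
Subtree rooted at E contains: E, H
Count = 2

Answer: 2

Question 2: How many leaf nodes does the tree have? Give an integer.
Leaves (nodes with no children): A, C, F, H, K

Answer: 5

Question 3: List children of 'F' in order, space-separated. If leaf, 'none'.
Node F's children (from adjacency): (leaf)

Answer: none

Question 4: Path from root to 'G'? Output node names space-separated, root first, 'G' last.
Walk down from root: B -> D -> G

Answer: B D G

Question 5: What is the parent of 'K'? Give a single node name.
Answer: J

Derivation:
Scan adjacency: K appears as child of J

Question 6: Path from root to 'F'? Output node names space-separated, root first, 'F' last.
Walk down from root: B -> D -> G -> F

Answer: B D G F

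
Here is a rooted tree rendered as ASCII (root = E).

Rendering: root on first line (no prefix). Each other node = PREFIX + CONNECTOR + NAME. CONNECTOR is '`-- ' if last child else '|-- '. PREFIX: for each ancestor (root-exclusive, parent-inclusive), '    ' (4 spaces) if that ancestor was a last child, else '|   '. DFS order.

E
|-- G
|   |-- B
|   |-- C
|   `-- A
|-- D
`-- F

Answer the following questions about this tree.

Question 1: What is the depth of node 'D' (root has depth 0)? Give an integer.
Answer: 1

Derivation:
Path from root to D: E -> D
Depth = number of edges = 1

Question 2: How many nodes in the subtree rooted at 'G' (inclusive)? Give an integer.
Answer: 4

Derivation:
Subtree rooted at G contains: A, B, C, G
Count = 4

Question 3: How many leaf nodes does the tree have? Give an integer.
Answer: 5

Derivation:
Leaves (nodes with no children): A, B, C, D, F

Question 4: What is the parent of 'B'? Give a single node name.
Answer: G

Derivation:
Scan adjacency: B appears as child of G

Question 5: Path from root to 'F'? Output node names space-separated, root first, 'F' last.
Walk down from root: E -> F

Answer: E F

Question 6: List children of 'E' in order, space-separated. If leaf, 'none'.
Node E's children (from adjacency): G, D, F

Answer: G D F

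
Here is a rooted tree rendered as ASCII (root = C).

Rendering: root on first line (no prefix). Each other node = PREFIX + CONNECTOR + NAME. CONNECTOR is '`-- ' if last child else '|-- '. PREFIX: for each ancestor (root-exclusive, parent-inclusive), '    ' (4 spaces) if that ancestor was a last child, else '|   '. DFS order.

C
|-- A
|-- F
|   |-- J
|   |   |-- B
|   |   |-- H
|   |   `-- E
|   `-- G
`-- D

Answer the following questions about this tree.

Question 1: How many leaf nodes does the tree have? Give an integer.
Answer: 6

Derivation:
Leaves (nodes with no children): A, B, D, E, G, H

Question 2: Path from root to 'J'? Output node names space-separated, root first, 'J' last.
Answer: C F J

Derivation:
Walk down from root: C -> F -> J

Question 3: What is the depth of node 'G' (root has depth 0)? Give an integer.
Answer: 2

Derivation:
Path from root to G: C -> F -> G
Depth = number of edges = 2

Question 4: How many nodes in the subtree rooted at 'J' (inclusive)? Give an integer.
Subtree rooted at J contains: B, E, H, J
Count = 4

Answer: 4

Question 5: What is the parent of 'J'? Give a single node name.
Answer: F

Derivation:
Scan adjacency: J appears as child of F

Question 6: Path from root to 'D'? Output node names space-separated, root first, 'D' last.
Walk down from root: C -> D

Answer: C D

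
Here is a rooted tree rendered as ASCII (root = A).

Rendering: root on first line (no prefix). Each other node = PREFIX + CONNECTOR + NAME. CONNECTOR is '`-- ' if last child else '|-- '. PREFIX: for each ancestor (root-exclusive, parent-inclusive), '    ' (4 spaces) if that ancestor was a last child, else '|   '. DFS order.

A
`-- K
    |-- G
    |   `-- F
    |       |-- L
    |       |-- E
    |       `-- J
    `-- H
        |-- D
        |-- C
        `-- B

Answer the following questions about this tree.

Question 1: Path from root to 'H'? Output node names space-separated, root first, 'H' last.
Answer: A K H

Derivation:
Walk down from root: A -> K -> H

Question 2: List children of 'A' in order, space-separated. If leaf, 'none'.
Node A's children (from adjacency): K

Answer: K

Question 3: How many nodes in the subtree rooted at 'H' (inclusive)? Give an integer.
Answer: 4

Derivation:
Subtree rooted at H contains: B, C, D, H
Count = 4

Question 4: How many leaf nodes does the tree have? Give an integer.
Answer: 6

Derivation:
Leaves (nodes with no children): B, C, D, E, J, L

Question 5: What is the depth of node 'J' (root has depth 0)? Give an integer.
Path from root to J: A -> K -> G -> F -> J
Depth = number of edges = 4

Answer: 4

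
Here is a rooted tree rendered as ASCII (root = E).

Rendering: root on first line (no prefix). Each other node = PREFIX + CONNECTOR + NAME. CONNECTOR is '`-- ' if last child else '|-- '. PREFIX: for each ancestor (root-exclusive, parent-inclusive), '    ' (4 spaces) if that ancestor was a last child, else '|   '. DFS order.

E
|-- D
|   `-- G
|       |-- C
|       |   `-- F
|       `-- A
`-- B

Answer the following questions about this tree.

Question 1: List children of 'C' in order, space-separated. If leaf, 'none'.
Answer: F

Derivation:
Node C's children (from adjacency): F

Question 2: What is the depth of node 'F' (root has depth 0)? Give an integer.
Answer: 4

Derivation:
Path from root to F: E -> D -> G -> C -> F
Depth = number of edges = 4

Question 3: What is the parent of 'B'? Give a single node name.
Scan adjacency: B appears as child of E

Answer: E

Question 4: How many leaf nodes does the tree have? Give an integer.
Answer: 3

Derivation:
Leaves (nodes with no children): A, B, F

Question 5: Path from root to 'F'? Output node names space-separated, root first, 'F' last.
Answer: E D G C F

Derivation:
Walk down from root: E -> D -> G -> C -> F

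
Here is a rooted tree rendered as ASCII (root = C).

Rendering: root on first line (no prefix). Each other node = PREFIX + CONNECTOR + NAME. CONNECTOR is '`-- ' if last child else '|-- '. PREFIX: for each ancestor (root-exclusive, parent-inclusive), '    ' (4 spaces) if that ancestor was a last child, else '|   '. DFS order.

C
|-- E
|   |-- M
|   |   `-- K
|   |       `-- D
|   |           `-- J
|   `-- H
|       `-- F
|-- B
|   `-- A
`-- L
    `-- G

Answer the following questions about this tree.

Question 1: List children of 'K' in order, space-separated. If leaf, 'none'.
Answer: D

Derivation:
Node K's children (from adjacency): D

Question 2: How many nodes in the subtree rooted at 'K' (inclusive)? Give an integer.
Answer: 3

Derivation:
Subtree rooted at K contains: D, J, K
Count = 3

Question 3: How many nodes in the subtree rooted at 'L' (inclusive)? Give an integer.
Subtree rooted at L contains: G, L
Count = 2

Answer: 2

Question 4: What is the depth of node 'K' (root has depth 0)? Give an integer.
Path from root to K: C -> E -> M -> K
Depth = number of edges = 3

Answer: 3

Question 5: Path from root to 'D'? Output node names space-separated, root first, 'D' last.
Walk down from root: C -> E -> M -> K -> D

Answer: C E M K D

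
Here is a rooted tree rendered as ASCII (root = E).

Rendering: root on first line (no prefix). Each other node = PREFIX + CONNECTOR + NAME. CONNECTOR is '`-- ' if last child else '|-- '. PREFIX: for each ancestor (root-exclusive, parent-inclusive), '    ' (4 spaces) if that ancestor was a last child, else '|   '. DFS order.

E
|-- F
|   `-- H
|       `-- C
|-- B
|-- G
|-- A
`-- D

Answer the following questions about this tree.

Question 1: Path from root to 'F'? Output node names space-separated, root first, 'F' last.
Walk down from root: E -> F

Answer: E F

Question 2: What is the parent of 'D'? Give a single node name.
Answer: E

Derivation:
Scan adjacency: D appears as child of E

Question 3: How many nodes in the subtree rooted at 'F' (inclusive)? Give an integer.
Subtree rooted at F contains: C, F, H
Count = 3

Answer: 3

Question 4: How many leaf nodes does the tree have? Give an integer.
Leaves (nodes with no children): A, B, C, D, G

Answer: 5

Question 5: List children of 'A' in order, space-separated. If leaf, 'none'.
Node A's children (from adjacency): (leaf)

Answer: none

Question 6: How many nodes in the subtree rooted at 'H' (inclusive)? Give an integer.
Answer: 2

Derivation:
Subtree rooted at H contains: C, H
Count = 2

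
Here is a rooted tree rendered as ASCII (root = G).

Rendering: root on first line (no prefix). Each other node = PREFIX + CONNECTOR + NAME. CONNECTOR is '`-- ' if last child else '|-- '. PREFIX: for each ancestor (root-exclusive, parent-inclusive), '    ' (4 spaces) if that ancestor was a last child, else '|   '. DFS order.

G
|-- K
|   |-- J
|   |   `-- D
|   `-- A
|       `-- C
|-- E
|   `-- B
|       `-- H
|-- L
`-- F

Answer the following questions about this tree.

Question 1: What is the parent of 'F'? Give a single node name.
Answer: G

Derivation:
Scan adjacency: F appears as child of G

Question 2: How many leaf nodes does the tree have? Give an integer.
Leaves (nodes with no children): C, D, F, H, L

Answer: 5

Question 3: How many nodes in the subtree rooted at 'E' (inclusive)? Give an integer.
Answer: 3

Derivation:
Subtree rooted at E contains: B, E, H
Count = 3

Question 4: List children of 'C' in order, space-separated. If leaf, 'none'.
Answer: none

Derivation:
Node C's children (from adjacency): (leaf)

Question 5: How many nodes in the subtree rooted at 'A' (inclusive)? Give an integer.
Subtree rooted at A contains: A, C
Count = 2

Answer: 2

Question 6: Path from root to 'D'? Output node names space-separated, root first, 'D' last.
Answer: G K J D

Derivation:
Walk down from root: G -> K -> J -> D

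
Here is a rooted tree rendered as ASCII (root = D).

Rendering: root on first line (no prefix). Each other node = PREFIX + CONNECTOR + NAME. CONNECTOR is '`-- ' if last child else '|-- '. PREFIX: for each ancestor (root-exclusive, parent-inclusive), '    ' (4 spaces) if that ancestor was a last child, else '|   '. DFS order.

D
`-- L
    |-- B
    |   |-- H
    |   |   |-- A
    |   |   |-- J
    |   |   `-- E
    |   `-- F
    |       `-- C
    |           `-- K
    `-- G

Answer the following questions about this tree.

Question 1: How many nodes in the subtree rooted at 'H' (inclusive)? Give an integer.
Answer: 4

Derivation:
Subtree rooted at H contains: A, E, H, J
Count = 4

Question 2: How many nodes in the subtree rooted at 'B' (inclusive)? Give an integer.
Answer: 8

Derivation:
Subtree rooted at B contains: A, B, C, E, F, H, J, K
Count = 8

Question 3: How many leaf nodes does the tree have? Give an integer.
Answer: 5

Derivation:
Leaves (nodes with no children): A, E, G, J, K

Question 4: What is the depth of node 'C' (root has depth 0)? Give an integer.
Path from root to C: D -> L -> B -> F -> C
Depth = number of edges = 4

Answer: 4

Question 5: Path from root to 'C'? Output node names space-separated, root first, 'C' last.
Walk down from root: D -> L -> B -> F -> C

Answer: D L B F C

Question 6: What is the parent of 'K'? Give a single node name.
Answer: C

Derivation:
Scan adjacency: K appears as child of C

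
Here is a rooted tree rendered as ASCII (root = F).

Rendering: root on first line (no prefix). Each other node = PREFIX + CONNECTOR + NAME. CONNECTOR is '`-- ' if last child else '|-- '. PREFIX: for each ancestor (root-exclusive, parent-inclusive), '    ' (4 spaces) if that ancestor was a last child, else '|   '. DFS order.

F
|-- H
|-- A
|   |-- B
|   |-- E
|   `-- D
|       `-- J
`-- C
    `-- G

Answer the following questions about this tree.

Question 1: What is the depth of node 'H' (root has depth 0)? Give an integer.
Answer: 1

Derivation:
Path from root to H: F -> H
Depth = number of edges = 1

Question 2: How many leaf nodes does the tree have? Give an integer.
Leaves (nodes with no children): B, E, G, H, J

Answer: 5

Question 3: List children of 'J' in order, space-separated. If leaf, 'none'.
Node J's children (from adjacency): (leaf)

Answer: none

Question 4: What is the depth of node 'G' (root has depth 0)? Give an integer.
Path from root to G: F -> C -> G
Depth = number of edges = 2

Answer: 2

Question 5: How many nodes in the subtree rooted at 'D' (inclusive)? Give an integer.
Subtree rooted at D contains: D, J
Count = 2

Answer: 2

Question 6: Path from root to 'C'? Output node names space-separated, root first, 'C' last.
Walk down from root: F -> C

Answer: F C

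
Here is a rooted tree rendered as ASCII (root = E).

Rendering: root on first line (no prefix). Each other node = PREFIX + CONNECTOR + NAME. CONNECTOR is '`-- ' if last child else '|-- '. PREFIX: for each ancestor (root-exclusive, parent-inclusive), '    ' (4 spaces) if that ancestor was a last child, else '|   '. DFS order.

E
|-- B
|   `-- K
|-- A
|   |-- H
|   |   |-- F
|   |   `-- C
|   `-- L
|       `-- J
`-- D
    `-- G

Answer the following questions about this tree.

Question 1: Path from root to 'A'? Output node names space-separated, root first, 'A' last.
Walk down from root: E -> A

Answer: E A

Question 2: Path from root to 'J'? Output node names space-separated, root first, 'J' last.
Answer: E A L J

Derivation:
Walk down from root: E -> A -> L -> J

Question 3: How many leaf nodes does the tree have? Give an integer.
Leaves (nodes with no children): C, F, G, J, K

Answer: 5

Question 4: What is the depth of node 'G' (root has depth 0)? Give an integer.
Path from root to G: E -> D -> G
Depth = number of edges = 2

Answer: 2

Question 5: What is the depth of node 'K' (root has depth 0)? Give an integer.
Answer: 2

Derivation:
Path from root to K: E -> B -> K
Depth = number of edges = 2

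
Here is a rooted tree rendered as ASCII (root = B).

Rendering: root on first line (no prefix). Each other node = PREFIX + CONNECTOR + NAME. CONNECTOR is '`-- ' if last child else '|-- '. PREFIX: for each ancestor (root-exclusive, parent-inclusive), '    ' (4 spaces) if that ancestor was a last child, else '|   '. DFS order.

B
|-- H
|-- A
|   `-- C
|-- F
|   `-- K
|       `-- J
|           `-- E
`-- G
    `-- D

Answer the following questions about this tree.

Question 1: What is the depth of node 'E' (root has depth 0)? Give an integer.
Path from root to E: B -> F -> K -> J -> E
Depth = number of edges = 4

Answer: 4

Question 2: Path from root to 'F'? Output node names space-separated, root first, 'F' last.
Answer: B F

Derivation:
Walk down from root: B -> F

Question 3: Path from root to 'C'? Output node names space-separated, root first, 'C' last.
Walk down from root: B -> A -> C

Answer: B A C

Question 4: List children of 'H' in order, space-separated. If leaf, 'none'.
Answer: none

Derivation:
Node H's children (from adjacency): (leaf)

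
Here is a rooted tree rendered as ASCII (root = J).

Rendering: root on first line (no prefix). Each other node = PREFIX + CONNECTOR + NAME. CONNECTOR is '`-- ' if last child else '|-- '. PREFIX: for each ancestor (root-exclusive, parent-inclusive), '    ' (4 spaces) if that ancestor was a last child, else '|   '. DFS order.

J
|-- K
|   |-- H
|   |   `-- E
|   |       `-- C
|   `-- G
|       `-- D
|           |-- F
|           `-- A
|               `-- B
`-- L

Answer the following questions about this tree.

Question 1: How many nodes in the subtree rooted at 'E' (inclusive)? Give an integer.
Subtree rooted at E contains: C, E
Count = 2

Answer: 2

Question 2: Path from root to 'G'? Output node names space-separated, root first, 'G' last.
Answer: J K G

Derivation:
Walk down from root: J -> K -> G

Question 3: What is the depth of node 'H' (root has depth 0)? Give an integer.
Answer: 2

Derivation:
Path from root to H: J -> K -> H
Depth = number of edges = 2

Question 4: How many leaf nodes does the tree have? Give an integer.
Answer: 4

Derivation:
Leaves (nodes with no children): B, C, F, L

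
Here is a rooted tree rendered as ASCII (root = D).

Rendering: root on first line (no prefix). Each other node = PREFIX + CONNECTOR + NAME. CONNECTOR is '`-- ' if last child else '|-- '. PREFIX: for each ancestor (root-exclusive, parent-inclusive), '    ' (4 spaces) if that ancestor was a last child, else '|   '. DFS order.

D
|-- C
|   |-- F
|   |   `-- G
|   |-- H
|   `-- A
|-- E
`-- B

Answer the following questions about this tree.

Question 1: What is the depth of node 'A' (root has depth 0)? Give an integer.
Answer: 2

Derivation:
Path from root to A: D -> C -> A
Depth = number of edges = 2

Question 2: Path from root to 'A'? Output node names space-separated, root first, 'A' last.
Answer: D C A

Derivation:
Walk down from root: D -> C -> A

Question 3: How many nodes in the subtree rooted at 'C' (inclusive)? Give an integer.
Subtree rooted at C contains: A, C, F, G, H
Count = 5

Answer: 5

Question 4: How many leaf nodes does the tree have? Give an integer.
Answer: 5

Derivation:
Leaves (nodes with no children): A, B, E, G, H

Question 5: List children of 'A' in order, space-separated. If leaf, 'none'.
Node A's children (from adjacency): (leaf)

Answer: none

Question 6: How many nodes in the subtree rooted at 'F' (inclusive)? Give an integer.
Subtree rooted at F contains: F, G
Count = 2

Answer: 2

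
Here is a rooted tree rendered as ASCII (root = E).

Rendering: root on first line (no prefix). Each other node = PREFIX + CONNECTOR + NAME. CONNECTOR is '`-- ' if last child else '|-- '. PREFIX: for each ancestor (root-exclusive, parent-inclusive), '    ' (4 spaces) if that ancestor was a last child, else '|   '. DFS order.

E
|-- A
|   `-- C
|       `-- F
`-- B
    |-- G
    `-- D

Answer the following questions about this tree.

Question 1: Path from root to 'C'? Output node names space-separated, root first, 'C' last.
Answer: E A C

Derivation:
Walk down from root: E -> A -> C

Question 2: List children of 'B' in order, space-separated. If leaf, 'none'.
Node B's children (from adjacency): G, D

Answer: G D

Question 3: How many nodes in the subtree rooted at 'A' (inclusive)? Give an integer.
Answer: 3

Derivation:
Subtree rooted at A contains: A, C, F
Count = 3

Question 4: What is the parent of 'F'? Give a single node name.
Answer: C

Derivation:
Scan adjacency: F appears as child of C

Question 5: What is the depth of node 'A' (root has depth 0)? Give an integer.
Path from root to A: E -> A
Depth = number of edges = 1

Answer: 1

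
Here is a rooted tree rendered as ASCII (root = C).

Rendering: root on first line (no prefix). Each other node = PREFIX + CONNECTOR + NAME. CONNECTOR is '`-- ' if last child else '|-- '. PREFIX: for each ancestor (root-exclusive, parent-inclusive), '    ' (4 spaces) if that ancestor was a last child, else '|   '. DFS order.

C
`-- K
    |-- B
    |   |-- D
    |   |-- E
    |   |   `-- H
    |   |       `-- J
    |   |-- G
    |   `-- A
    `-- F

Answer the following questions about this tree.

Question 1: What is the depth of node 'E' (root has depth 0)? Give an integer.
Path from root to E: C -> K -> B -> E
Depth = number of edges = 3

Answer: 3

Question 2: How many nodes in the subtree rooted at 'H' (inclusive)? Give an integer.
Subtree rooted at H contains: H, J
Count = 2

Answer: 2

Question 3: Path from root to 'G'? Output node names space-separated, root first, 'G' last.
Answer: C K B G

Derivation:
Walk down from root: C -> K -> B -> G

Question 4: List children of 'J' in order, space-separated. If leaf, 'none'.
Answer: none

Derivation:
Node J's children (from adjacency): (leaf)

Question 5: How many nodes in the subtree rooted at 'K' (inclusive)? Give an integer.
Subtree rooted at K contains: A, B, D, E, F, G, H, J, K
Count = 9

Answer: 9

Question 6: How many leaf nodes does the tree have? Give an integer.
Answer: 5

Derivation:
Leaves (nodes with no children): A, D, F, G, J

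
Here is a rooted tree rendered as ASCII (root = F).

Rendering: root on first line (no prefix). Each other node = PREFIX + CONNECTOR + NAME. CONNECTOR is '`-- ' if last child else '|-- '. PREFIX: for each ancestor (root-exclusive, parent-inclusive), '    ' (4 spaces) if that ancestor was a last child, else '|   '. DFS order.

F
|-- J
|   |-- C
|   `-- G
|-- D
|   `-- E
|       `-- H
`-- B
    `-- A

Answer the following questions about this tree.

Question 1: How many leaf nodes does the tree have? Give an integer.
Answer: 4

Derivation:
Leaves (nodes with no children): A, C, G, H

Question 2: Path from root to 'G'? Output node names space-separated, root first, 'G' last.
Walk down from root: F -> J -> G

Answer: F J G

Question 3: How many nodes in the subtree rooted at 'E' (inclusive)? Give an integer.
Answer: 2

Derivation:
Subtree rooted at E contains: E, H
Count = 2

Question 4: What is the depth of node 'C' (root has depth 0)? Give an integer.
Path from root to C: F -> J -> C
Depth = number of edges = 2

Answer: 2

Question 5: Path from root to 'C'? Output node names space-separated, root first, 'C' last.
Answer: F J C

Derivation:
Walk down from root: F -> J -> C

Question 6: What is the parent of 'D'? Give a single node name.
Scan adjacency: D appears as child of F

Answer: F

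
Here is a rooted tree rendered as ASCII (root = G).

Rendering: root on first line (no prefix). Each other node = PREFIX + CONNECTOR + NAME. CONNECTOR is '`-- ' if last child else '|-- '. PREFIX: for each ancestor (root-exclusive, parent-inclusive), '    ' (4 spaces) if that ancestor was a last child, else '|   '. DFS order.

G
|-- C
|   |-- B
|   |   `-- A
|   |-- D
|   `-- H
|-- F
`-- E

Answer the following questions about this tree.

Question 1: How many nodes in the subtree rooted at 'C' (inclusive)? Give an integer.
Answer: 5

Derivation:
Subtree rooted at C contains: A, B, C, D, H
Count = 5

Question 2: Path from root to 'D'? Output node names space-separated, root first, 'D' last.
Answer: G C D

Derivation:
Walk down from root: G -> C -> D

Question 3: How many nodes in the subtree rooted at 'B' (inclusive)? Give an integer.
Subtree rooted at B contains: A, B
Count = 2

Answer: 2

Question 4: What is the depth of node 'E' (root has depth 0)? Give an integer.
Answer: 1

Derivation:
Path from root to E: G -> E
Depth = number of edges = 1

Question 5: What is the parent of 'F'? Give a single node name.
Scan adjacency: F appears as child of G

Answer: G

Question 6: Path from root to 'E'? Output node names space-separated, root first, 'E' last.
Walk down from root: G -> E

Answer: G E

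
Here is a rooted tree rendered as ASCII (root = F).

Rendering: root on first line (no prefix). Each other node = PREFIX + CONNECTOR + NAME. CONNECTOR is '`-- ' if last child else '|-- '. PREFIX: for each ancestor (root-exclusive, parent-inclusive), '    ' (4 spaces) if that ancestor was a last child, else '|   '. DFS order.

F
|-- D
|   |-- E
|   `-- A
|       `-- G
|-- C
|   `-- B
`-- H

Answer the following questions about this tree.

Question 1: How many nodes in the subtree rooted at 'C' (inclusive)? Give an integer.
Answer: 2

Derivation:
Subtree rooted at C contains: B, C
Count = 2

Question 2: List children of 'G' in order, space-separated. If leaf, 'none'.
Answer: none

Derivation:
Node G's children (from adjacency): (leaf)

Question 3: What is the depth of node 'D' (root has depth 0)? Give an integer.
Answer: 1

Derivation:
Path from root to D: F -> D
Depth = number of edges = 1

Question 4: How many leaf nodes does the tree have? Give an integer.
Answer: 4

Derivation:
Leaves (nodes with no children): B, E, G, H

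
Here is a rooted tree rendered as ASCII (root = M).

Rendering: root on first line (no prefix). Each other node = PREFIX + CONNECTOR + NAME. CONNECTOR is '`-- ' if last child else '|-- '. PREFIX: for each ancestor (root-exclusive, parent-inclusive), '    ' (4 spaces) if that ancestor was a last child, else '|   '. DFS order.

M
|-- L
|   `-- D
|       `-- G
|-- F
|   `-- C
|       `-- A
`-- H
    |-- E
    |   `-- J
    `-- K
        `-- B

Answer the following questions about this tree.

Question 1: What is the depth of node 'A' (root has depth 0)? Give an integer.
Path from root to A: M -> F -> C -> A
Depth = number of edges = 3

Answer: 3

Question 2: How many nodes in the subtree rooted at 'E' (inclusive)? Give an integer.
Subtree rooted at E contains: E, J
Count = 2

Answer: 2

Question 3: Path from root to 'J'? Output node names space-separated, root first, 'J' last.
Answer: M H E J

Derivation:
Walk down from root: M -> H -> E -> J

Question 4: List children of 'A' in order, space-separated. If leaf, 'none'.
Node A's children (from adjacency): (leaf)

Answer: none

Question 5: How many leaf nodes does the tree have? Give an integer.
Leaves (nodes with no children): A, B, G, J

Answer: 4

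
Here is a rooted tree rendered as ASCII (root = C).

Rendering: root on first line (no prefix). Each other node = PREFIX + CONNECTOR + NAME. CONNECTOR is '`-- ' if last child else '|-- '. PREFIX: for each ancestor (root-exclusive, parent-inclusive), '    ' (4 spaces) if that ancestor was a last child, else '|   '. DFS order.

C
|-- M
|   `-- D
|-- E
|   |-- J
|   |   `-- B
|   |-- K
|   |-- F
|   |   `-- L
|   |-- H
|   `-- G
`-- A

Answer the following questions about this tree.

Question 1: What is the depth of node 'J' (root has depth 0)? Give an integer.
Answer: 2

Derivation:
Path from root to J: C -> E -> J
Depth = number of edges = 2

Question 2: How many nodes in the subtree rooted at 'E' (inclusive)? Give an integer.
Subtree rooted at E contains: B, E, F, G, H, J, K, L
Count = 8

Answer: 8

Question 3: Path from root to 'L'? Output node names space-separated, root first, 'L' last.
Answer: C E F L

Derivation:
Walk down from root: C -> E -> F -> L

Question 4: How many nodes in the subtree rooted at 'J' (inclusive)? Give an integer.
Subtree rooted at J contains: B, J
Count = 2

Answer: 2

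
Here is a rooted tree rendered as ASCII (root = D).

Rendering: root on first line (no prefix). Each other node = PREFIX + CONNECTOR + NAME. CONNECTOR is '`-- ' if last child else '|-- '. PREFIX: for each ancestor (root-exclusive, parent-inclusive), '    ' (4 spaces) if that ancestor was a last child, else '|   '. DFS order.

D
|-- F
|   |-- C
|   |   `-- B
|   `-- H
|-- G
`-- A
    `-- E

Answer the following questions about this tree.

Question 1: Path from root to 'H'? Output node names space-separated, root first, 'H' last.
Walk down from root: D -> F -> H

Answer: D F H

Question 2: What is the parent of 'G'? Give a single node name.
Scan adjacency: G appears as child of D

Answer: D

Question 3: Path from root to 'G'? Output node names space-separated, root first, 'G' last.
Walk down from root: D -> G

Answer: D G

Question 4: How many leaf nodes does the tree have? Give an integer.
Answer: 4

Derivation:
Leaves (nodes with no children): B, E, G, H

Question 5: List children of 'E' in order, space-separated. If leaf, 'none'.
Answer: none

Derivation:
Node E's children (from adjacency): (leaf)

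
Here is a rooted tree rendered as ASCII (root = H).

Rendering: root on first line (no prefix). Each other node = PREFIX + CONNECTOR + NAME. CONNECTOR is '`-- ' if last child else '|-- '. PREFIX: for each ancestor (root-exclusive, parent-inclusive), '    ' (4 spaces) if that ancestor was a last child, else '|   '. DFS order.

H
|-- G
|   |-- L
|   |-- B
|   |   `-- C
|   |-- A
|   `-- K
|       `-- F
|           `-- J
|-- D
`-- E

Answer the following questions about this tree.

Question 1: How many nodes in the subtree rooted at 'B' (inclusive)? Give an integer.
Subtree rooted at B contains: B, C
Count = 2

Answer: 2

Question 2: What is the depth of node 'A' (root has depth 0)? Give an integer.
Path from root to A: H -> G -> A
Depth = number of edges = 2

Answer: 2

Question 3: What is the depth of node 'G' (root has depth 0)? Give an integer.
Answer: 1

Derivation:
Path from root to G: H -> G
Depth = number of edges = 1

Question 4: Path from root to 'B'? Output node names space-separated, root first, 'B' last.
Walk down from root: H -> G -> B

Answer: H G B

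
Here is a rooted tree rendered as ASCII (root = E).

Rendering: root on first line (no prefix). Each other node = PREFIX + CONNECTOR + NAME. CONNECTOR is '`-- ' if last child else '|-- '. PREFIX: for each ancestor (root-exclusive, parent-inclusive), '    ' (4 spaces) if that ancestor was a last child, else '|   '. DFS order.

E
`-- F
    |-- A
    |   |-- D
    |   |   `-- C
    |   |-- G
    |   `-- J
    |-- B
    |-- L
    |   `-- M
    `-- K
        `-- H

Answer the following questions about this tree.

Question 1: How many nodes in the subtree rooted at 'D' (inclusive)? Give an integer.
Subtree rooted at D contains: C, D
Count = 2

Answer: 2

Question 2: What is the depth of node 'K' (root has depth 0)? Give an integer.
Path from root to K: E -> F -> K
Depth = number of edges = 2

Answer: 2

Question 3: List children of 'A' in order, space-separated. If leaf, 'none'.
Answer: D G J

Derivation:
Node A's children (from adjacency): D, G, J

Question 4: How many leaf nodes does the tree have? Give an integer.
Answer: 6

Derivation:
Leaves (nodes with no children): B, C, G, H, J, M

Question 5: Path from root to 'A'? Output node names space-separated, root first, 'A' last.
Answer: E F A

Derivation:
Walk down from root: E -> F -> A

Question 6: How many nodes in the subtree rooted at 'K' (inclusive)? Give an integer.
Subtree rooted at K contains: H, K
Count = 2

Answer: 2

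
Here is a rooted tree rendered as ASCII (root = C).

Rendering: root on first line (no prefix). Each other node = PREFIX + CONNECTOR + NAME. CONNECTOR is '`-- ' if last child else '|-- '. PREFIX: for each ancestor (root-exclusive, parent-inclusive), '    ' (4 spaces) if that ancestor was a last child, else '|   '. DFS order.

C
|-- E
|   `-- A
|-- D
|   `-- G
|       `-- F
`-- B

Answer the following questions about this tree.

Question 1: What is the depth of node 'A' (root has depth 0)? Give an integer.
Answer: 2

Derivation:
Path from root to A: C -> E -> A
Depth = number of edges = 2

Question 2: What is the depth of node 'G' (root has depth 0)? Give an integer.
Answer: 2

Derivation:
Path from root to G: C -> D -> G
Depth = number of edges = 2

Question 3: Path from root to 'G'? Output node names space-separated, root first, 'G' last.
Walk down from root: C -> D -> G

Answer: C D G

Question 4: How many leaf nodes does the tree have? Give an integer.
Answer: 3

Derivation:
Leaves (nodes with no children): A, B, F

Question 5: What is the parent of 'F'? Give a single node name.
Answer: G

Derivation:
Scan adjacency: F appears as child of G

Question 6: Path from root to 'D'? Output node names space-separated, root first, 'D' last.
Walk down from root: C -> D

Answer: C D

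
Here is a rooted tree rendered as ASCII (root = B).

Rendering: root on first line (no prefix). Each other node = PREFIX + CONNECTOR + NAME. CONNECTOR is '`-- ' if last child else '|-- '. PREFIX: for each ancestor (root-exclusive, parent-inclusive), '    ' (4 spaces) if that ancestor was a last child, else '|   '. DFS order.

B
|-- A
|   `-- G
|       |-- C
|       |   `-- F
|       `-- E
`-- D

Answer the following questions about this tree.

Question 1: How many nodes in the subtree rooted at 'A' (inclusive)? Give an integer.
Subtree rooted at A contains: A, C, E, F, G
Count = 5

Answer: 5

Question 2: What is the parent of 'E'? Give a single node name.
Answer: G

Derivation:
Scan adjacency: E appears as child of G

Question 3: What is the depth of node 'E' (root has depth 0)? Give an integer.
Answer: 3

Derivation:
Path from root to E: B -> A -> G -> E
Depth = number of edges = 3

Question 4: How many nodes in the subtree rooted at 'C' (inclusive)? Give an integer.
Answer: 2

Derivation:
Subtree rooted at C contains: C, F
Count = 2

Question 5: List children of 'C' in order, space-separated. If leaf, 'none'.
Node C's children (from adjacency): F

Answer: F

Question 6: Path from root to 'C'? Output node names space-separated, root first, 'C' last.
Walk down from root: B -> A -> G -> C

Answer: B A G C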